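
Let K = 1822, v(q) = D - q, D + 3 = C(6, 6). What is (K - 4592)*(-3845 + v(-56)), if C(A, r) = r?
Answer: 10487220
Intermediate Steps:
D = 3 (D = -3 + 6 = 3)
v(q) = 3 - q
(K - 4592)*(-3845 + v(-56)) = (1822 - 4592)*(-3845 + (3 - 1*(-56))) = -2770*(-3845 + (3 + 56)) = -2770*(-3845 + 59) = -2770*(-3786) = 10487220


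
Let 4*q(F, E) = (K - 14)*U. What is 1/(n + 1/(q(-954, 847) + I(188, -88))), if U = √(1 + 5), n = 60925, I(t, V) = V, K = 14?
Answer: 88/5361399 ≈ 1.6414e-5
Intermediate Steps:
U = √6 ≈ 2.4495
q(F, E) = 0 (q(F, E) = ((14 - 14)*√6)/4 = (0*√6)/4 = (¼)*0 = 0)
1/(n + 1/(q(-954, 847) + I(188, -88))) = 1/(60925 + 1/(0 - 88)) = 1/(60925 + 1/(-88)) = 1/(60925 - 1/88) = 1/(5361399/88) = 88/5361399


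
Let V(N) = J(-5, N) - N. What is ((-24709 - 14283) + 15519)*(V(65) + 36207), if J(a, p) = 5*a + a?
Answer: -847656976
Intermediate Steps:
J(a, p) = 6*a
V(N) = -30 - N (V(N) = 6*(-5) - N = -30 - N)
((-24709 - 14283) + 15519)*(V(65) + 36207) = ((-24709 - 14283) + 15519)*((-30 - 1*65) + 36207) = (-38992 + 15519)*((-30 - 65) + 36207) = -23473*(-95 + 36207) = -23473*36112 = -847656976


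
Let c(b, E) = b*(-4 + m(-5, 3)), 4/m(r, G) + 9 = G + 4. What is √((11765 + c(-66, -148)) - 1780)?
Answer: √10381 ≈ 101.89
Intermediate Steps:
m(r, G) = 4/(-5 + G) (m(r, G) = 4/(-9 + (G + 4)) = 4/(-9 + (4 + G)) = 4/(-5 + G))
c(b, E) = -6*b (c(b, E) = b*(-4 + 4/(-5 + 3)) = b*(-4 + 4/(-2)) = b*(-4 + 4*(-½)) = b*(-4 - 2) = b*(-6) = -6*b)
√((11765 + c(-66, -148)) - 1780) = √((11765 - 6*(-66)) - 1780) = √((11765 + 396) - 1780) = √(12161 - 1780) = √10381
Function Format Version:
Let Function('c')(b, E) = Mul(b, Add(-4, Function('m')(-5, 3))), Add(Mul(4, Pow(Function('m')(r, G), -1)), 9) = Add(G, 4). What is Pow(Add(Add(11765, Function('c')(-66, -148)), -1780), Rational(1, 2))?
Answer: Pow(10381, Rational(1, 2)) ≈ 101.89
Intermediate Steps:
Function('m')(r, G) = Mul(4, Pow(Add(-5, G), -1)) (Function('m')(r, G) = Mul(4, Pow(Add(-9, Add(G, 4)), -1)) = Mul(4, Pow(Add(-9, Add(4, G)), -1)) = Mul(4, Pow(Add(-5, G), -1)))
Function('c')(b, E) = Mul(-6, b) (Function('c')(b, E) = Mul(b, Add(-4, Mul(4, Pow(Add(-5, 3), -1)))) = Mul(b, Add(-4, Mul(4, Pow(-2, -1)))) = Mul(b, Add(-4, Mul(4, Rational(-1, 2)))) = Mul(b, Add(-4, -2)) = Mul(b, -6) = Mul(-6, b))
Pow(Add(Add(11765, Function('c')(-66, -148)), -1780), Rational(1, 2)) = Pow(Add(Add(11765, Mul(-6, -66)), -1780), Rational(1, 2)) = Pow(Add(Add(11765, 396), -1780), Rational(1, 2)) = Pow(Add(12161, -1780), Rational(1, 2)) = Pow(10381, Rational(1, 2))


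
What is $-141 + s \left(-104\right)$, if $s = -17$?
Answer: $1627$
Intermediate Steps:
$-141 + s \left(-104\right) = -141 - -1768 = -141 + 1768 = 1627$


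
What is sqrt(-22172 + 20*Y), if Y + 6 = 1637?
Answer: 4*sqrt(653) ≈ 102.22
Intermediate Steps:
Y = 1631 (Y = -6 + 1637 = 1631)
sqrt(-22172 + 20*Y) = sqrt(-22172 + 20*1631) = sqrt(-22172 + 32620) = sqrt(10448) = 4*sqrt(653)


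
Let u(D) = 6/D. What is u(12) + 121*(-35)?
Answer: -8469/2 ≈ -4234.5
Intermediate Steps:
u(12) + 121*(-35) = 6/12 + 121*(-35) = 6*(1/12) - 4235 = 1/2 - 4235 = -8469/2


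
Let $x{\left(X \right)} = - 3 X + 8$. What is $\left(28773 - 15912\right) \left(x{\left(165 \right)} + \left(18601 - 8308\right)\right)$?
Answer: $126114966$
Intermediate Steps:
$x{\left(X \right)} = 8 - 3 X$
$\left(28773 - 15912\right) \left(x{\left(165 \right)} + \left(18601 - 8308\right)\right) = \left(28773 - 15912\right) \left(\left(8 - 495\right) + \left(18601 - 8308\right)\right) = 12861 \left(\left(8 - 495\right) + 10293\right) = 12861 \left(-487 + 10293\right) = 12861 \cdot 9806 = 126114966$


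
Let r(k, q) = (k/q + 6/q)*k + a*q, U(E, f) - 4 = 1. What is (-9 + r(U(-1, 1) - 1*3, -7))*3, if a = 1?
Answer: -384/7 ≈ -54.857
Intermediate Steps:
U(E, f) = 5 (U(E, f) = 4 + 1 = 5)
r(k, q) = q + k*(6/q + k/q) (r(k, q) = (k/q + 6/q)*k + 1*q = (6/q + k/q)*k + q = k*(6/q + k/q) + q = q + k*(6/q + k/q))
(-9 + r(U(-1, 1) - 1*3, -7))*3 = (-9 + ((5 - 1*3)**2 + (-7)**2 + 6*(5 - 1*3))/(-7))*3 = (-9 - ((5 - 3)**2 + 49 + 6*(5 - 3))/7)*3 = (-9 - (2**2 + 49 + 6*2)/7)*3 = (-9 - (4 + 49 + 12)/7)*3 = (-9 - 1/7*65)*3 = (-9 - 65/7)*3 = -128/7*3 = -384/7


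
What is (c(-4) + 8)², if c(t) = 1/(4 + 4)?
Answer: 4225/64 ≈ 66.016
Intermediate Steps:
c(t) = ⅛ (c(t) = 1/8 = ⅛)
(c(-4) + 8)² = (⅛ + 8)² = (65/8)² = 4225/64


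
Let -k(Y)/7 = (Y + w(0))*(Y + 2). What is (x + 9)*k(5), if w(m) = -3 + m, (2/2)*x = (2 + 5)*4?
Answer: -3626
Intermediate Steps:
x = 28 (x = (2 + 5)*4 = 7*4 = 28)
k(Y) = -7*(-3 + Y)*(2 + Y) (k(Y) = -7*(Y + (-3 + 0))*(Y + 2) = -7*(Y - 3)*(2 + Y) = -7*(-3 + Y)*(2 + Y))
(x + 9)*k(5) = (28 + 9)*(42 - 7*5² + 7*5) = 37*(42 - 7*25 + 35) = 37*(42 - 175 + 35) = 37*(-98) = -3626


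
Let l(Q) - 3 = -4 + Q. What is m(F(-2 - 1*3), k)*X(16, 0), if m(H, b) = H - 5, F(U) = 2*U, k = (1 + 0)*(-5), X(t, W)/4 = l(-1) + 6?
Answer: -240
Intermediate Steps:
l(Q) = -1 + Q (l(Q) = 3 + (-4 + Q) = -1 + Q)
X(t, W) = 16 (X(t, W) = 4*((-1 - 1) + 6) = 4*(-2 + 6) = 4*4 = 16)
k = -5 (k = 1*(-5) = -5)
m(H, b) = -5 + H
m(F(-2 - 1*3), k)*X(16, 0) = (-5 + 2*(-2 - 1*3))*16 = (-5 + 2*(-2 - 3))*16 = (-5 + 2*(-5))*16 = (-5 - 10)*16 = -15*16 = -240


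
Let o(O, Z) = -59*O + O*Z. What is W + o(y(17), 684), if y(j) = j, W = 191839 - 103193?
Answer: 99271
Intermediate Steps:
W = 88646
W + o(y(17), 684) = 88646 + 17*(-59 + 684) = 88646 + 17*625 = 88646 + 10625 = 99271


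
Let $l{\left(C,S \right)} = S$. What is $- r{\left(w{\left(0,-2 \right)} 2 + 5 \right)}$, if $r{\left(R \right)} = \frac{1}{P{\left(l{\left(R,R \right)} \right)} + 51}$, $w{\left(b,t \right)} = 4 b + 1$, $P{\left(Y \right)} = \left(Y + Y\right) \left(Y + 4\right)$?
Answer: $- \frac{1}{205} \approx -0.0048781$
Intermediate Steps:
$P{\left(Y \right)} = 2 Y \left(4 + Y\right)$
$w{\left(b,t \right)} = 1 + 4 b$
$r{\left(R \right)} = \frac{1}{51 + 2 R \left(4 + R\right)}$ ($r{\left(R \right)} = \frac{1}{2 R \left(4 + R\right) + 51} = \frac{1}{51 + 2 R \left(4 + R\right)}$)
$- r{\left(w{\left(0,-2 \right)} 2 + 5 \right)} = - \frac{1}{51 + 2 \left(\left(1 + 4 \cdot 0\right) 2 + 5\right) \left(4 + \left(\left(1 + 4 \cdot 0\right) 2 + 5\right)\right)} = - \frac{1}{51 + 2 \left(\left(1 + 0\right) 2 + 5\right) \left(4 + \left(\left(1 + 0\right) 2 + 5\right)\right)} = - \frac{1}{51 + 2 \left(1 \cdot 2 + 5\right) \left(4 + \left(1 \cdot 2 + 5\right)\right)} = - \frac{1}{51 + 2 \left(2 + 5\right) \left(4 + \left(2 + 5\right)\right)} = - \frac{1}{51 + 2 \cdot 7 \left(4 + 7\right)} = - \frac{1}{51 + 2 \cdot 7 \cdot 11} = - \frac{1}{51 + 154} = - \frac{1}{205}$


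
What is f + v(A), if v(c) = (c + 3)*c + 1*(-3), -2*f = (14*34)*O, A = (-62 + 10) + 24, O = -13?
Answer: 3791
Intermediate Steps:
A = -28 (A = -52 + 24 = -28)
f = 3094 (f = -14*34*(-13)/2 = -238*(-13) = -1/2*(-6188) = 3094)
v(c) = -3 + c*(3 + c) (v(c) = (3 + c)*c - 3 = c*(3 + c) - 3 = -3 + c*(3 + c))
f + v(A) = 3094 + (-3 + (-28)**2 + 3*(-28)) = 3094 + (-3 + 784 - 84) = 3094 + 697 = 3791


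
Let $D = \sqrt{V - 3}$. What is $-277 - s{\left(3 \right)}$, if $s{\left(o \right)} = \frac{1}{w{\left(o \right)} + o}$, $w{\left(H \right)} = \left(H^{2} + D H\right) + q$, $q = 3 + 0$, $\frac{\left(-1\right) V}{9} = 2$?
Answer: $\frac{- 831 \sqrt{21} + 4156 i}{3 \left(\sqrt{21} - 5 i\right)} \approx -277.04 + 0.033207 i$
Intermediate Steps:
$V = -18$ ($V = \left(-9\right) 2 = -18$)
$q = 3$
$D = i \sqrt{21}$ ($D = \sqrt{-18 - 3} = \sqrt{-21} = i \sqrt{21} \approx 4.5826 i$)
$w{\left(H \right)} = 3 + H^{2} + i H \sqrt{21}$ ($w{\left(H \right)} = \left(H^{2} + i \sqrt{21} H\right) + 3 = \left(H^{2} + i H \sqrt{21}\right) + 3 = 3 + H^{2} + i H \sqrt{21}$)
$s{\left(o \right)} = \frac{1}{3 + o + o^{2} + i o \sqrt{21}}$ ($s{\left(o \right)} = \frac{1}{\left(3 + o^{2} + i o \sqrt{21}\right) + o} = \frac{1}{3 + o + o^{2} + i o \sqrt{21}}$)
$-277 - s{\left(3 \right)} = -277 - \frac{1}{3 + 3 + 3^{2} + i 3 \sqrt{21}} = -277 - \frac{1}{3 + 3 + 9 + 3 i \sqrt{21}} = -277 - \frac{1}{15 + 3 i \sqrt{21}}$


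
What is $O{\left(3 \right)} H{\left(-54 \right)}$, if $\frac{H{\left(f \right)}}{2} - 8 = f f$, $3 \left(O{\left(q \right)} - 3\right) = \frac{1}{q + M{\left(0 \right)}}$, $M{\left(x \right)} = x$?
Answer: $\frac{163744}{9} \approx 18194.0$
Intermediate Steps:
$O{\left(q \right)} = 3 + \frac{1}{3 q}$ ($O{\left(q \right)} = 3 + \frac{1}{3 \left(q + 0\right)} = 3 + \frac{1}{3 q}$)
$H{\left(f \right)} = 16 + 2 f^{2}$ ($H{\left(f \right)} = 16 + 2 f f = 16 + 2 f^{2}$)
$O{\left(3 \right)} H{\left(-54 \right)} = \left(3 + \frac{1}{3 \cdot 3}\right) \left(16 + 2 \left(-54\right)^{2}\right) = \left(3 + \frac{1}{3} \cdot \frac{1}{3}\right) \left(16 + 2 \cdot 2916\right) = \left(3 + \frac{1}{9}\right) \left(16 + 5832\right) = \frac{28}{9} \cdot 5848 = \frac{163744}{9}$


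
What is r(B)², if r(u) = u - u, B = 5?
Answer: 0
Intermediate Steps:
r(u) = 0
r(B)² = 0² = 0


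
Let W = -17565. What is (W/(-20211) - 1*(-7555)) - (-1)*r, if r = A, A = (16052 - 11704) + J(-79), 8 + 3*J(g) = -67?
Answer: 80027941/6737 ≈ 11879.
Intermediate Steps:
J(g) = -25 (J(g) = -8/3 + (⅓)*(-67) = -8/3 - 67/3 = -25)
A = 4323 (A = (16052 - 11704) - 25 = 4348 - 25 = 4323)
r = 4323
(W/(-20211) - 1*(-7555)) - (-1)*r = (-17565/(-20211) - 1*(-7555)) - (-1)*4323 = (-17565*(-1/20211) + 7555) - 1*(-4323) = (5855/6737 + 7555) + 4323 = 50903890/6737 + 4323 = 80027941/6737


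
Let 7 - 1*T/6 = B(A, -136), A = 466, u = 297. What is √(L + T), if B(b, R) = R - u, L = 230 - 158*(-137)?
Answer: 6*√681 ≈ 156.58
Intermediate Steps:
L = 21876 (L = 230 + 21646 = 21876)
B(b, R) = -297 + R (B(b, R) = R - 1*297 = R - 297 = -297 + R)
T = 2640 (T = 42 - 6*(-297 - 136) = 42 - 6*(-433) = 42 + 2598 = 2640)
√(L + T) = √(21876 + 2640) = √24516 = 6*√681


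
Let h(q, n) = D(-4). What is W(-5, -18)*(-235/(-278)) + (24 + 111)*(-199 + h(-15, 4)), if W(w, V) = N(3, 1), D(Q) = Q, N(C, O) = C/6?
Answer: -15236945/556 ≈ -27405.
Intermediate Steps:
N(C, O) = C/6 (N(C, O) = C*(⅙) = C/6)
h(q, n) = -4
W(w, V) = ½ (W(w, V) = (⅙)*3 = ½)
W(-5, -18)*(-235/(-278)) + (24 + 111)*(-199 + h(-15, 4)) = (-235/(-278))/2 + (24 + 111)*(-199 - 4) = (-235*(-1/278))/2 + 135*(-203) = (½)*(235/278) - 27405 = 235/556 - 27405 = -15236945/556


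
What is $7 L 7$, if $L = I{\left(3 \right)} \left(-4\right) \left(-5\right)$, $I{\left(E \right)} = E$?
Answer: $2940$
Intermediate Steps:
$L = 60$ ($L = 3 \left(-4\right) \left(-5\right) = \left(-12\right) \left(-5\right) = 60$)
$7 L 7 = 7 \cdot 60 \cdot 7 = 420 \cdot 7 = 2940$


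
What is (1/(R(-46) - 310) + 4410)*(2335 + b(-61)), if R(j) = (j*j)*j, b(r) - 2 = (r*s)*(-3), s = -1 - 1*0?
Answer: 463776511143/48823 ≈ 9.4991e+6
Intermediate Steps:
s = -1 (s = -1 + 0 = -1)
b(r) = 2 + 3*r (b(r) = 2 + (r*(-1))*(-3) = 2 - r*(-3) = 2 + 3*r)
R(j) = j³ (R(j) = j²*j = j³)
(1/(R(-46) - 310) + 4410)*(2335 + b(-61)) = (1/((-46)³ - 310) + 4410)*(2335 + (2 + 3*(-61))) = (1/(-97336 - 310) + 4410)*(2335 + (2 - 183)) = (1/(-97646) + 4410)*(2335 - 181) = (-1/97646 + 4410)*2154 = (430618859/97646)*2154 = 463776511143/48823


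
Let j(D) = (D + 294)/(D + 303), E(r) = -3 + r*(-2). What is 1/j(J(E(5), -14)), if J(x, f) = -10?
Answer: 293/284 ≈ 1.0317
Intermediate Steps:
E(r) = -3 - 2*r
j(D) = (294 + D)/(303 + D)
1/j(J(E(5), -14)) = 1/((294 - 10)/(303 - 10)) = 1/(284/293) = 293/284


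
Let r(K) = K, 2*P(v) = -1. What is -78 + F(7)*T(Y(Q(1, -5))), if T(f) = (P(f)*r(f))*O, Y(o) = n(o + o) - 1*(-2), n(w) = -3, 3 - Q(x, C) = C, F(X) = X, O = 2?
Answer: -71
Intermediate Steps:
P(v) = -½ (P(v) = (½)*(-1) = -½)
Q(x, C) = 3 - C
Y(o) = -1 (Y(o) = -3 - 1*(-2) = -3 + 2 = -1)
T(f) = -f (T(f) = -f/2*2 = -f)
-78 + F(7)*T(Y(Q(1, -5))) = -78 + 7*(-1*(-1)) = -78 + 7*1 = -78 + 7 = -71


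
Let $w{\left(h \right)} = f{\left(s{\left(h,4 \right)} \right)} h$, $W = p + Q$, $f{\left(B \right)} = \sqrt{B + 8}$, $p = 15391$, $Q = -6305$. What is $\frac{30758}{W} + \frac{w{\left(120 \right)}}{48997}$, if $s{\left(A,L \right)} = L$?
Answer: $\frac{2197}{649} + \frac{240 \sqrt{3}}{48997} \approx 3.3937$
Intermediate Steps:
$f{\left(B \right)} = \sqrt{8 + B}$
$W = 9086$ ($W = 15391 - 6305 = 9086$)
$w{\left(h \right)} = 2 h \sqrt{3}$ ($w{\left(h \right)} = \sqrt{8 + 4} h = \sqrt{12} h = 2 \sqrt{3} h = 2 h \sqrt{3}$)
$\frac{30758}{W} + \frac{w{\left(120 \right)}}{48997} = \frac{30758}{9086} + \frac{2 \cdot 120 \sqrt{3}}{48997} = 30758 \cdot \frac{1}{9086} + 240 \sqrt{3} \cdot \frac{1}{48997} = \frac{2197}{649} + \frac{240 \sqrt{3}}{48997}$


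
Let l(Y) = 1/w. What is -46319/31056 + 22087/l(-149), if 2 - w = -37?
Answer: 26751374689/31056 ≈ 8.6139e+5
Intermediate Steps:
w = 39 (w = 2 - 1*(-37) = 2 + 37 = 39)
l(Y) = 1/39
-46319/31056 + 22087/l(-149) = -46319/31056 + 22087/(1/39) = -46319*1/31056 + 22087*39 = -46319/31056 + 861393 = 26751374689/31056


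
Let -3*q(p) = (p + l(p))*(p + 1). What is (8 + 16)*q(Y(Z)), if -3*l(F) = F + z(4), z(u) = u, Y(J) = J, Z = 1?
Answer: 32/3 ≈ 10.667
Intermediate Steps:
l(F) = -4/3 - F/3 (l(F) = -(F + 4)/3 = -(4 + F)/3 = -4/3 - F/3)
q(p) = -(1 + p)*(-4/3 + 2*p/3)/3 (q(p) = -(p + (-4/3 - p/3))*(p + 1)/3 = -(-4/3 + 2*p/3)*(1 + p)/3 = -(1 + p)*(-4/3 + 2*p/3)/3)
(8 + 16)*q(Y(Z)) = (8 + 16)*(4/9 - 2/9*1² + (2/9)*1) = 24*(4/9 - 2/9*1 + 2/9) = 24*(4/9 - 2/9 + 2/9) = 24*(4/9) = 32/3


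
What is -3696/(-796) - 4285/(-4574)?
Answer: 5079091/910226 ≈ 5.5800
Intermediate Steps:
-3696/(-796) - 4285/(-4574) = -3696*(-1/796) - 4285*(-1/4574) = 924/199 + 4285/4574 = 5079091/910226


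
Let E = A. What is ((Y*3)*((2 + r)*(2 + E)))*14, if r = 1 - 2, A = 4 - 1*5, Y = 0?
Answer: 0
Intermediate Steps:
A = -1 (A = 4 - 5 = -1)
r = -1
E = -1
((Y*3)*((2 + r)*(2 + E)))*14 = ((0*3)*((2 - 1)*(2 - 1)))*14 = (0*(1*1))*14 = (0*1)*14 = 0*14 = 0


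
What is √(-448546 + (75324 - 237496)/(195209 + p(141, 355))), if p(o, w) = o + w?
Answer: I*√1908838227682990/65235 ≈ 669.74*I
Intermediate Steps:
√(-448546 + (75324 - 237496)/(195209 + p(141, 355))) = √(-448546 + (75324 - 237496)/(195209 + (141 + 355))) = √(-448546 - 162172/(195209 + 496)) = √(-448546 - 162172/195705) = √(-87782857102/195705) = I*√1908838227682990/65235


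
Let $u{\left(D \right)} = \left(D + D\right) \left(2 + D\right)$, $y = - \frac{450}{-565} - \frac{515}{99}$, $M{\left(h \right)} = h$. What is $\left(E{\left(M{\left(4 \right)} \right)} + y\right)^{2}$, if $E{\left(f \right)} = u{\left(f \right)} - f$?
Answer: $\frac{196198501249}{125148969} \approx 1567.7$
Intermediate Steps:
$y = - \frac{49285}{11187}$ ($y = \left(-450\right) \left(- \frac{1}{565}\right) - \frac{515}{99} = \frac{90}{113} - \frac{515}{99} = - \frac{49285}{11187} \approx -4.4056$)
$u{\left(D \right)} = 2 D \left(2 + D\right)$
$E{\left(f \right)} = - f + 2 f \left(2 + f\right)$ ($E{\left(f \right)} = 2 f \left(2 + f\right) - f = - f + 2 f \left(2 + f\right)$)
$\left(E{\left(M{\left(4 \right)} \right)} + y\right)^{2} = \left(4 \left(3 + 2 \cdot 4\right) - \frac{49285}{11187}\right)^{2} = \left(4 \left(3 + 8\right) - \frac{49285}{11187}\right)^{2} = \left(4 \cdot 11 - \frac{49285}{11187}\right)^{2} = \left(44 - \frac{49285}{11187}\right)^{2} = \left(\frac{442943}{11187}\right)^{2} = \frac{196198501249}{125148969}$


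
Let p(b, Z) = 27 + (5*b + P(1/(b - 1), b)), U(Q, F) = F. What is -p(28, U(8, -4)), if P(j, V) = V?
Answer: -195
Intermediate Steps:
p(b, Z) = 27 + 6*b (p(b, Z) = 27 + (5*b + b) = 27 + 6*b)
-p(28, U(8, -4)) = -(27 + 6*28) = -(27 + 168) = -1*195 = -195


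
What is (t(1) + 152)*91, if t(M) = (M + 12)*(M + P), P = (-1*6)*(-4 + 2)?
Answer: 29211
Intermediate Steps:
P = 12 (P = -6*(-2) = 12)
t(M) = (12 + M)² (t(M) = (M + 12)*(M + 12) = (12 + M)*(12 + M) = (12 + M)²)
(t(1) + 152)*91 = ((144 + 1² + 24*1) + 152)*91 = ((144 + 1 + 24) + 152)*91 = (169 + 152)*91 = 321*91 = 29211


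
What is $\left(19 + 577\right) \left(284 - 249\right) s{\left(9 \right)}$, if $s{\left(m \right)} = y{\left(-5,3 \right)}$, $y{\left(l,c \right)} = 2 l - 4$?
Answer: $-292040$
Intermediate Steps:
$y{\left(l,c \right)} = -4 + 2 l$
$s{\left(m \right)} = -14$ ($s{\left(m \right)} = -4 + 2 \left(-5\right) = -4 - 10 = -14$)
$\left(19 + 577\right) \left(284 - 249\right) s{\left(9 \right)} = \left(19 + 577\right) \left(284 - 249\right) \left(-14\right) = 596 \cdot 35 \left(-14\right) = 20860 \left(-14\right) = -292040$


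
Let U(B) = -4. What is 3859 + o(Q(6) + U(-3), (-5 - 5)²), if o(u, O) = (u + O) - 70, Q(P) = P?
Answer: 3891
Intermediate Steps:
o(u, O) = -70 + O + u (o(u, O) = (O + u) - 70 = -70 + O + u)
3859 + o(Q(6) + U(-3), (-5 - 5)²) = 3859 + (-70 + (-5 - 5)² + (6 - 4)) = 3859 + (-70 + (-10)² + 2) = 3859 + (-70 + 100 + 2) = 3859 + 32 = 3891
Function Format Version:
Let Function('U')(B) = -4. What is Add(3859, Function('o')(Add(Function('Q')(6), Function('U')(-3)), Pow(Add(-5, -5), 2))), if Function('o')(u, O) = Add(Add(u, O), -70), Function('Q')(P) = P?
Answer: 3891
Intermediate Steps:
Function('o')(u, O) = Add(-70, O, u) (Function('o')(u, O) = Add(Add(O, u), -70) = Add(-70, O, u))
Add(3859, Function('o')(Add(Function('Q')(6), Function('U')(-3)), Pow(Add(-5, -5), 2))) = Add(3859, Add(-70, Pow(Add(-5, -5), 2), Add(6, -4))) = Add(3859, Add(-70, Pow(-10, 2), 2)) = Add(3859, Add(-70, 100, 2)) = Add(3859, 32) = 3891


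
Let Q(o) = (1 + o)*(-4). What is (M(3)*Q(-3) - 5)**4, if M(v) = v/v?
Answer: 81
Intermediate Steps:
M(v) = 1
Q(o) = -4 - 4*o
(M(3)*Q(-3) - 5)**4 = (1*(-4 - 4*(-3)) - 5)**4 = (1*(-4 + 12) - 5)**4 = (1*8 - 5)**4 = (8 - 5)**4 = 3**4 = 81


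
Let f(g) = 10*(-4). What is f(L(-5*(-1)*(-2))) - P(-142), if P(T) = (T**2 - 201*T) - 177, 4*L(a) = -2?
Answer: -48569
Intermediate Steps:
L(a) = -1/2 (L(a) = (1/4)*(-2) = -1/2)
f(g) = -40
P(T) = -177 + T**2 - 201*T
f(L(-5*(-1)*(-2))) - P(-142) = -40 - (-177 + (-142)**2 - 201*(-142)) = -40 - (-177 + 20164 + 28542) = -40 - 1*48529 = -40 - 48529 = -48569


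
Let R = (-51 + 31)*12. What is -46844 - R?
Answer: -46604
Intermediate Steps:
R = -240 (R = -20*12 = -240)
-46844 - R = -46844 - 1*(-240) = -46844 + 240 = -46604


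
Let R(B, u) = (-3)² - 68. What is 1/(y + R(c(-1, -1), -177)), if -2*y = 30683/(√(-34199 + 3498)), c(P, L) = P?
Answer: -7245436/1368927213 - 61366*I*√30701/1368927213 ≈ -0.0052928 - 0.0078546*I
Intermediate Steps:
y = 30683*I*√30701/61402 (y = -30683/(2*(√(-34199 + 3498))) = -30683/(2*(√(-30701))) = -30683/(2*(I*√30701)) = -30683*(-I*√30701/30701)/2 = -(-30683)*I*√30701/61402 = 30683*I*√30701/61402 ≈ 87.557*I)
R(B, u) = -59 (R(B, u) = 9 - 68 = -59)
1/(y + R(c(-1, -1), -177)) = 1/(30683*I*√30701/61402 - 59) = 1/(-59 + 30683*I*√30701/61402)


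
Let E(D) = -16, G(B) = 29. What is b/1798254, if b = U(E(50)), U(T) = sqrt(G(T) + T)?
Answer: sqrt(13)/1798254 ≈ 2.0050e-6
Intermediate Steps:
U(T) = sqrt(29 + T)
b = sqrt(13) (b = sqrt(29 - 16) = sqrt(13) ≈ 3.6056)
b/1798254 = sqrt(13)/1798254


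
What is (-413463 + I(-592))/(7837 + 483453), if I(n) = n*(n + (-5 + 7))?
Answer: -64183/491290 ≈ -0.13064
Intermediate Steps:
I(n) = n*(2 + n) (I(n) = n*(n + 2) = n*(2 + n))
(-413463 + I(-592))/(7837 + 483453) = (-413463 - 592*(2 - 592))/(7837 + 483453) = (-413463 - 592*(-590))/491290 = (-413463 + 349280)*(1/491290) = -64183*1/491290 = -64183/491290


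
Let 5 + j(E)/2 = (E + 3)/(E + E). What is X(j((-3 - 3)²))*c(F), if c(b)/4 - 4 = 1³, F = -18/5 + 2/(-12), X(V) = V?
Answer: -535/3 ≈ -178.33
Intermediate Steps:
j(E) = -10 + (3 + E)/E (j(E) = -10 + 2*((E + 3)/(E + E)) = -10 + 2*((3 + E)/((2*E))) = -10 + 2*((3 + E)*(1/(2*E))) = -10 + 2*((3 + E)/(2*E)) = -10 + (3 + E)/E)
F = -113/30 (F = -18*⅕ + 2*(-1/12) = -18/5 - ⅙ = -113/30 ≈ -3.7667)
c(b) = 20 (c(b) = 16 + 4*1³ = 16 + 4*1 = 16 + 4 = 20)
X(j((-3 - 3)²))*c(F) = (-9 + 3/((-3 - 3)²))*20 = (-9 + 3/((-6)²))*20 = (-9 + 3/36)*20 = (-9 + 3*(1/36))*20 = (-9 + 1/12)*20 = -107/12*20 = -535/3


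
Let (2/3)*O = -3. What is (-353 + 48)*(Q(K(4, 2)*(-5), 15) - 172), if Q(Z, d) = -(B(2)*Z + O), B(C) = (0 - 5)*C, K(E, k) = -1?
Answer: 71675/2 ≈ 35838.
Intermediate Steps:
O = -9/2 (O = (3/2)*(-3) = -9/2 ≈ -4.5000)
B(C) = -5*C
Q(Z, d) = 9/2 + 10*Z (Q(Z, d) = -((-5*2)*Z - 9/2) = -(-10*Z - 9/2) = -(-9/2 - 10*Z) = 9/2 + 10*Z)
(-353 + 48)*(Q(K(4, 2)*(-5), 15) - 172) = (-353 + 48)*((9/2 + 10*(-1*(-5))) - 172) = -305*((9/2 + 10*5) - 172) = -305*((9/2 + 50) - 172) = -305*(109/2 - 172) = -305*(-235/2) = 71675/2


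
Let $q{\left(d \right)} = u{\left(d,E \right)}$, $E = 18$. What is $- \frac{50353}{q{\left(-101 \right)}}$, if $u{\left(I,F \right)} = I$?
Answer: $\frac{50353}{101} \approx 498.54$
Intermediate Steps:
$q{\left(d \right)} = d$
$- \frac{50353}{q{\left(-101 \right)}} = - \frac{50353}{-101} = \left(-50353\right) \left(- \frac{1}{101}\right) = \frac{50353}{101}$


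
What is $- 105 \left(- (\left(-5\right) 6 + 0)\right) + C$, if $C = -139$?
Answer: $-3289$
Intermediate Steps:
$- 105 \left(- (\left(-5\right) 6 + 0)\right) + C = - 105 \left(- (\left(-5\right) 6 + 0)\right) - 139 = - 105 \left(- (-30 + 0)\right) - 139 = - 105 \left(\left(-1\right) \left(-30\right)\right) - 139 = \left(-105\right) 30 - 139 = -3150 - 139 = -3289$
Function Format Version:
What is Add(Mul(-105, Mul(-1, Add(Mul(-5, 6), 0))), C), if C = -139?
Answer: -3289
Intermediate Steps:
Add(Mul(-105, Mul(-1, Add(Mul(-5, 6), 0))), C) = Add(Mul(-105, Mul(-1, Add(Mul(-5, 6), 0))), -139) = Add(Mul(-105, Mul(-1, Add(-30, 0))), -139) = Add(Mul(-105, Mul(-1, -30)), -139) = Add(Mul(-105, 30), -139) = Add(-3150, -139) = -3289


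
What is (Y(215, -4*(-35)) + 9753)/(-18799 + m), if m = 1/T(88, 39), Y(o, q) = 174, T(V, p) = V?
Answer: -291192/551437 ≈ -0.52806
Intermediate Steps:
m = 1/88 ≈ 0.011364
(Y(215, -4*(-35)) + 9753)/(-18799 + m) = (174 + 9753)/(-18799 + 1/88) = 9927/(-1654311/88) = 9927*(-88/1654311) = -291192/551437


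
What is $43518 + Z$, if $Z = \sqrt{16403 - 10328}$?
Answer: $43518 + 45 \sqrt{3} \approx 43596.0$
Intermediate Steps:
$Z = 45 \sqrt{3}$ ($Z = \sqrt{6075} = 45 \sqrt{3} \approx 77.942$)
$43518 + Z = 43518 + 45 \sqrt{3}$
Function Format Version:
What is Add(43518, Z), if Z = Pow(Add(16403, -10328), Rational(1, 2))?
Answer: Add(43518, Mul(45, Pow(3, Rational(1, 2)))) ≈ 43596.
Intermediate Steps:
Z = Mul(45, Pow(3, Rational(1, 2))) (Z = Pow(6075, Rational(1, 2)) = Mul(45, Pow(3, Rational(1, 2))) ≈ 77.942)
Add(43518, Z) = Add(43518, Mul(45, Pow(3, Rational(1, 2))))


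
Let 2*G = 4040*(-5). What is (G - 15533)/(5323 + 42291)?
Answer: -25633/47614 ≈ -0.53835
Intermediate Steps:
G = -10100 (G = (4040*(-5))/2 = (½)*(-20200) = -10100)
(G - 15533)/(5323 + 42291) = (-10100 - 15533)/(5323 + 42291) = -25633/47614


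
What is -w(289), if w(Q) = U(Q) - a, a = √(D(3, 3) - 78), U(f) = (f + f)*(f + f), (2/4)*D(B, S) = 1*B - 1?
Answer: -334084 + I*√74 ≈ -3.3408e+5 + 8.6023*I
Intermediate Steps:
D(B, S) = -2 + 2*B (D(B, S) = 2*(1*B - 1) = 2*(B - 1) = 2*(-1 + B) = -2 + 2*B)
U(f) = 4*f² (U(f) = (2*f)*(2*f) = 4*f²)
a = I*√74 (a = √((-2 + 2*3) - 78) = √((-2 + 6) - 78) = √(4 - 78) = √(-74) = I*√74 ≈ 8.6023*I)
w(Q) = 4*Q² - I*√74
-w(289) = -(4*289² - I*√74) = -(4*83521 - I*√74) = -(334084 - I*√74) = -334084 + I*√74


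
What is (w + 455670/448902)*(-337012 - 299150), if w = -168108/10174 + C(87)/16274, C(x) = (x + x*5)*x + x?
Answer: 2782756484651457587/344099335647 ≈ 8.0871e+6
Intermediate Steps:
C(x) = x + 6*x² (C(x) = (x + 5*x)*x + x = (6*x)*x + x = 6*x² + x = x + 6*x²)
w = -1136431209/82785838 (w = -168108/10174 + (87*(1 + 6*87))/16274 = -168108*1/10174 + (87*(1 + 522))*(1/16274) = -84054/5087 + (87*523)*(1/16274) = -84054/5087 + 45501*(1/16274) = -84054/5087 + 45501/16274 = -1136431209/82785838 ≈ -13.727)
(w + 455670/448902)*(-337012 - 299150) = (-1136431209/82785838 + 455670/448902)*(-337012 - 299150) = (-1136431209/82785838 + 455670*(1/448902))*(-636162) = (-1136431209/82785838 + 25315/24939)*(-636162) = -26245734432281/2064596013882*(-636162) = 2782756484651457587/344099335647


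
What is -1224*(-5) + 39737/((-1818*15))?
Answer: 166852663/27270 ≈ 6118.5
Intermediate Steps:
-1224*(-5) + 39737/((-1818*15)) = 6120 + 39737/(-27270) = 6120 + 39737*(-1/27270) = 6120 - 39737/27270 = 166852663/27270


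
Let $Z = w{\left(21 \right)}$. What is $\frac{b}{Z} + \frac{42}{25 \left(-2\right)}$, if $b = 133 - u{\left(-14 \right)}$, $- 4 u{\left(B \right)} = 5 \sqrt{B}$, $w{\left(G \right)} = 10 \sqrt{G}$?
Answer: $- \frac{21}{25} + \frac{19 \sqrt{21}}{30} + \frac{i \sqrt{6}}{24} \approx 2.0623 + 0.10206 i$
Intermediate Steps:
$u{\left(B \right)} = - \frac{5 \sqrt{B}}{4}$
$b = 133 + \frac{5 i \sqrt{14}}{4}$ ($b = 133 - - \frac{5 \sqrt{-14}}{4} = 133 - - \frac{5 i \sqrt{14}}{4} = 133 + \frac{5 i \sqrt{14}}{4} \approx 133.0 + 4.6771 i$)
$Z = 10 \sqrt{21} \approx 45.826$
$\frac{b}{Z} + \frac{42}{25 \left(-2\right)} = \frac{133 + \frac{5 i \sqrt{14}}{4}}{10 \sqrt{21}} + \frac{42}{25 \left(-2\right)} = \left(133 + \frac{5 i \sqrt{14}}{4}\right) \frac{\sqrt{21}}{210} + \frac{42}{-50} = \frac{\sqrt{21} \left(133 + \frac{5 i \sqrt{14}}{4}\right)}{210} + 42 \left(- \frac{1}{50}\right) = \frac{\sqrt{21} \left(133 + \frac{5 i \sqrt{14}}{4}\right)}{210} - \frac{21}{25} = - \frac{21}{25} + \frac{\sqrt{21} \left(133 + \frac{5 i \sqrt{14}}{4}\right)}{210}$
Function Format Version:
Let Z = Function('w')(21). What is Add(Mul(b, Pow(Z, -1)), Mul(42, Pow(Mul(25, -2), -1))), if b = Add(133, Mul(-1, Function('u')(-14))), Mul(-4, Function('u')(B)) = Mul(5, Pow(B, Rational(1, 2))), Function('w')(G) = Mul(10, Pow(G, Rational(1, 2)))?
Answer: Add(Rational(-21, 25), Mul(Rational(19, 30), Pow(21, Rational(1, 2))), Mul(Rational(1, 24), I, Pow(6, Rational(1, 2)))) ≈ Add(2.0623, Mul(0.10206, I))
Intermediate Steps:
Function('u')(B) = Mul(Rational(-5, 4), Pow(B, Rational(1, 2))) (Function('u')(B) = Mul(Rational(-1, 4), Mul(5, Pow(B, Rational(1, 2)))) = Mul(Rational(-5, 4), Pow(B, Rational(1, 2))))
b = Add(133, Mul(Rational(5, 4), I, Pow(14, Rational(1, 2)))) (b = Add(133, Mul(-1, Mul(Rational(-5, 4), Pow(-14, Rational(1, 2))))) = Add(133, Mul(-1, Mul(Rational(-5, 4), Mul(I, Pow(14, Rational(1, 2)))))) = Add(133, Mul(-1, Mul(Rational(-5, 4), I, Pow(14, Rational(1, 2))))) = Add(133, Mul(Rational(5, 4), I, Pow(14, Rational(1, 2)))) ≈ Add(133.00, Mul(4.6771, I)))
Z = Mul(10, Pow(21, Rational(1, 2))) ≈ 45.826
Add(Mul(b, Pow(Z, -1)), Mul(42, Pow(Mul(25, -2), -1))) = Add(Mul(Add(133, Mul(Rational(5, 4), I, Pow(14, Rational(1, 2)))), Pow(Mul(10, Pow(21, Rational(1, 2))), -1)), Mul(42, Pow(Mul(25, -2), -1))) = Add(Mul(Add(133, Mul(Rational(5, 4), I, Pow(14, Rational(1, 2)))), Mul(Rational(1, 210), Pow(21, Rational(1, 2)))), Mul(42, Pow(-50, -1))) = Add(Mul(Rational(1, 210), Pow(21, Rational(1, 2)), Add(133, Mul(Rational(5, 4), I, Pow(14, Rational(1, 2))))), Mul(42, Rational(-1, 50))) = Add(Mul(Rational(1, 210), Pow(21, Rational(1, 2)), Add(133, Mul(Rational(5, 4), I, Pow(14, Rational(1, 2))))), Rational(-21, 25)) = Add(Rational(-21, 25), Mul(Rational(1, 210), Pow(21, Rational(1, 2)), Add(133, Mul(Rational(5, 4), I, Pow(14, Rational(1, 2))))))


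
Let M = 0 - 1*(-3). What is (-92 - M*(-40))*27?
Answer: 756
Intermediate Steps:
M = 3 (M = 0 + 3 = 3)
(-92 - M*(-40))*27 = (-92 - 3*(-40))*27 = (-92 - 1*(-120))*27 = (-92 + 120)*27 = 28*27 = 756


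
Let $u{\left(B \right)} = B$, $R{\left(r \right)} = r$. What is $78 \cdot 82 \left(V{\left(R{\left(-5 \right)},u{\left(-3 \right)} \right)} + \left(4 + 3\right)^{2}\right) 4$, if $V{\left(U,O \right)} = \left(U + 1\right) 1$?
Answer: $1151280$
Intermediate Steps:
$V{\left(U,O \right)} = 1 + U$ ($V{\left(U,O \right)} = \left(1 + U\right) 1 = 1 + U$)
$78 \cdot 82 \left(V{\left(R{\left(-5 \right)},u{\left(-3 \right)} \right)} + \left(4 + 3\right)^{2}\right) 4 = 78 \cdot 82 \left(\left(1 - 5\right) + \left(4 + 3\right)^{2}\right) 4 = 6396 \left(-4 + 7^{2}\right) 4 = 6396 \left(-4 + 49\right) 4 = 6396 \cdot 45 \cdot 4 = 6396 \cdot 180 = 1151280$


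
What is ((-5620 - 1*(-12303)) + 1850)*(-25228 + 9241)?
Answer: -136417071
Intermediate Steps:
((-5620 - 1*(-12303)) + 1850)*(-25228 + 9241) = ((-5620 + 12303) + 1850)*(-15987) = (6683 + 1850)*(-15987) = 8533*(-15987) = -136417071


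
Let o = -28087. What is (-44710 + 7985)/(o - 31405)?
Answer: 36725/59492 ≈ 0.61731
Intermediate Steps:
(-44710 + 7985)/(o - 31405) = (-44710 + 7985)/(-28087 - 31405) = -36725/(-59492) = -36725*(-1/59492) = 36725/59492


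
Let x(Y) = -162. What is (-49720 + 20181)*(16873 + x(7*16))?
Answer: -493626229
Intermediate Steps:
(-49720 + 20181)*(16873 + x(7*16)) = (-49720 + 20181)*(16873 - 162) = -29539*16711 = -493626229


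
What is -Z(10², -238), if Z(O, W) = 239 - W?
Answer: -477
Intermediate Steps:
-Z(10², -238) = -(239 - 1*(-238)) = -(239 + 238) = -1*477 = -477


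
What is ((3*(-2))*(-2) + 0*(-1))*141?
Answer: 1692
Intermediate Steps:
((3*(-2))*(-2) + 0*(-1))*141 = (-6*(-2) + 0)*141 = (12 + 0)*141 = 12*141 = 1692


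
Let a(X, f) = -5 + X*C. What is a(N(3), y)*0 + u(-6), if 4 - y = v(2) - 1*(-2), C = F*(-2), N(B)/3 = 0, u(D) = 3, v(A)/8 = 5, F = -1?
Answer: 3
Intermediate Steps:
v(A) = 40 (v(A) = 8*5 = 40)
N(B) = 0 (N(B) = 3*0 = 0)
C = 2 (C = -1*(-2) = 2)
y = -38 (y = 4 - (40 - 1*(-2)) = 4 - (40 + 2) = 4 - 1*42 = 4 - 42 = -38)
a(X, f) = -5 + 2*X (a(X, f) = -5 + X*2 = -5 + 2*X)
a(N(3), y)*0 + u(-6) = (-5 + 2*0)*0 + 3 = (-5 + 0)*0 + 3 = -5*0 + 3 = 0 + 3 = 3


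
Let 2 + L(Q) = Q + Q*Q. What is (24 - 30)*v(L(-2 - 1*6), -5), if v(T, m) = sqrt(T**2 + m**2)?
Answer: -6*sqrt(2941) ≈ -325.39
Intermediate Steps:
L(Q) = -2 + Q + Q**2 (L(Q) = -2 + (Q + Q*Q) = -2 + (Q + Q**2) = -2 + Q + Q**2)
(24 - 30)*v(L(-2 - 1*6), -5) = (24 - 30)*sqrt((-2 + (-2 - 1*6) + (-2 - 1*6)**2)**2 + (-5)**2) = -6*sqrt((-2 + (-2 - 6) + (-2 - 6)**2)**2 + 25) = -6*sqrt((-2 - 8 + (-8)**2)**2 + 25) = -6*sqrt((-2 - 8 + 64)**2 + 25) = -6*sqrt(54**2 + 25) = -6*sqrt(2916 + 25) = -6*sqrt(2941)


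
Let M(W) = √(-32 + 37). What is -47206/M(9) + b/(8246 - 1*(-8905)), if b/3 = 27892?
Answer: 27892/5717 - 47206*√5/5 ≈ -21106.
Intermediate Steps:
b = 83676 (b = 3*27892 = 83676)
M(W) = √5
-47206/M(9) + b/(8246 - 1*(-8905)) = -47206*√5/5 + 83676/(8246 - 1*(-8905)) = -47206*√5/5 + 83676/(8246 + 8905) = -47206*√5/5 + 83676/17151 = -47206*√5/5 + 83676*(1/17151) = -47206*√5/5 + 27892/5717 = 27892/5717 - 47206*√5/5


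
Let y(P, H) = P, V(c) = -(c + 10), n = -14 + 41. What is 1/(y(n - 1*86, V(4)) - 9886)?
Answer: -1/9945 ≈ -0.00010055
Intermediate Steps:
n = 27
V(c) = -10 - c (V(c) = -(10 + c) = -10 - c)
1/(y(n - 1*86, V(4)) - 9886) = 1/((27 - 1*86) - 9886) = 1/((27 - 86) - 9886) = 1/(-59 - 9886) = 1/(-9945) = -1/9945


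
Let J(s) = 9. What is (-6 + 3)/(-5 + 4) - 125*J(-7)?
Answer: -1122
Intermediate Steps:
(-6 + 3)/(-5 + 4) - 125*J(-7) = (-6 + 3)/(-5 + 4) - 125*9 = -3/(-1) - 1125 = -3*(-1) - 1125 = 3 - 1125 = -1122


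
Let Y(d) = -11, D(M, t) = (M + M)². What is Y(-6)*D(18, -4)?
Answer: -14256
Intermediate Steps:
D(M, t) = 4*M² (D(M, t) = (2*M)² = 4*M²)
Y(-6)*D(18, -4) = -44*18² = -44*324 = -11*1296 = -14256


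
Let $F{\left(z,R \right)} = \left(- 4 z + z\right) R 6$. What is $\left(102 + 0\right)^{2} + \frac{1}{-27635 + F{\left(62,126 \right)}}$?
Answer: $\frac{1750483403}{168251} \approx 10404.0$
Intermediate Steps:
$F{\left(z,R \right)} = - 18 R z$ ($F{\left(z,R \right)} = - 3 z R 6 = - 3 R z 6 = - 18 R z$)
$\left(102 + 0\right)^{2} + \frac{1}{-27635 + F{\left(62,126 \right)}} = \left(102 + 0\right)^{2} + \frac{1}{-27635 - 2268 \cdot 62} = 102^{2} + \frac{1}{-27635 - 140616} = 10404 + \frac{1}{-168251} = 10404 - \frac{1}{168251} = \frac{1750483403}{168251}$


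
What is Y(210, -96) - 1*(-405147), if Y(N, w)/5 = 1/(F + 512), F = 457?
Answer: 392587448/969 ≈ 4.0515e+5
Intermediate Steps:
Y(N, w) = 5/969 (Y(N, w) = 5/(457 + 512) = 5/969)
Y(210, -96) - 1*(-405147) = 5/969 - 1*(-405147) = 5/969 + 405147 = 392587448/969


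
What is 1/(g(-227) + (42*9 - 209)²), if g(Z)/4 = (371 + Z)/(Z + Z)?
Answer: 227/6483059 ≈ 3.5014e-5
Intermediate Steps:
g(Z) = 2*(371 + Z)/Z (g(Z) = 4*((371 + Z)/(Z + Z)) = 4*((371 + Z)/((2*Z))) = 4*((371 + Z)*(1/(2*Z))) = 4*((371 + Z)/(2*Z)) = 2*(371 + Z)/Z)
1/(g(-227) + (42*9 - 209)²) = 1/((2 + 742/(-227)) + (42*9 - 209)²) = 1/((2 + 742*(-1/227)) + (378 - 209)²) = 1/((2 - 742/227) + 169²) = 1/(-288/227 + 28561) = 1/(6483059/227) = 227/6483059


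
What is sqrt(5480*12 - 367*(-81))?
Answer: sqrt(95487) ≈ 309.01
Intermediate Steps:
sqrt(5480*12 - 367*(-81)) = sqrt(65760 + 29727) = sqrt(95487)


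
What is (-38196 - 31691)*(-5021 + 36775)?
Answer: -2219191798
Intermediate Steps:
(-38196 - 31691)*(-5021 + 36775) = -69887*31754 = -2219191798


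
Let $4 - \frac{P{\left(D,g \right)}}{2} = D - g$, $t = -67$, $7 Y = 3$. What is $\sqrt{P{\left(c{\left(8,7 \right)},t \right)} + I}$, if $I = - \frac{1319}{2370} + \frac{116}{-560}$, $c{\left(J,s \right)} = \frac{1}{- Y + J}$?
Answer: $\frac{i \sqrt{98207216892645}}{879270} \approx 11.271 i$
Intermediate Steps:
$Y = \frac{3}{7}$ ($Y = \frac{1}{7} \cdot 3 = \frac{3}{7} \approx 0.42857$)
$c{\left(J,s \right)} = \frac{1}{- \frac{3}{7} + J}$ ($c{\left(J,s \right)} = \frac{1}{\left(-1\right) \frac{3}{7} + J} = \frac{1}{- \frac{3}{7} + J}$)
$P{\left(D,g \right)} = 8 - 2 D + 2 g$ ($P{\left(D,g \right)} = 8 - 2 \left(D - g\right) = 8 - \left(- 2 g + 2 D\right) = 8 - 2 D + 2 g$)
$I = - \frac{25339}{33180}$ ($I = \left(-1319\right) \frac{1}{2370} + 116 \left(- \frac{1}{560}\right) = - \frac{1319}{2370} - \frac{29}{140} = - \frac{25339}{33180} \approx -0.76368$)
$\sqrt{P{\left(c{\left(8,7 \right)},t \right)} + I} = \sqrt{\left(8 - 2 \frac{7}{-3 + 7 \cdot 8} + 2 \left(-67\right)\right) - \frac{25339}{33180}} = \sqrt{\left(8 - 2 \frac{7}{-3 + 56} - 134\right) - \frac{25339}{33180}} = \sqrt{\left(8 - 2 \cdot \frac{7}{53} - 134\right) - \frac{25339}{33180}} = \sqrt{\left(8 - 2 \cdot 7 \cdot \frac{1}{53} - 134\right) - \frac{25339}{33180}} = \sqrt{\left(8 - \frac{14}{53} - 134\right) - \frac{25339}{33180}} = \sqrt{- \frac{6692}{53} - \frac{25339}{33180}} = \sqrt{- \frac{223383527}{1758540}} = \frac{i \sqrt{98207216892645}}{879270}$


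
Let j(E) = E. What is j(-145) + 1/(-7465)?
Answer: -1082426/7465 ≈ -145.00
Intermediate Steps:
j(-145) + 1/(-7465) = -145 + 1/(-7465) = -145 - 1/7465 = -1082426/7465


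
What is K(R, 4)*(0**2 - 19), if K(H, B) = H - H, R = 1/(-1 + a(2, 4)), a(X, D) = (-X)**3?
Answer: 0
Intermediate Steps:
a(X, D) = -X**3
R = -1/9 (R = 1/(-1 - 1*2**3) = 1/(-1 - 1*8) = 1/(-1 - 8) = 1/(-9) = -1/9 ≈ -0.11111)
K(H, B) = 0
K(R, 4)*(0**2 - 19) = 0*(0**2 - 19) = 0*(0 - 19) = 0*(-19) = 0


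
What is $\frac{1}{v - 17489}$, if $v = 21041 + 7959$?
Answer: $\frac{1}{11511} \approx 8.6873 \cdot 10^{-5}$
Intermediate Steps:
$v = 29000$
$\frac{1}{v - 17489} = \frac{1}{29000 - 17489} = \frac{1}{11511}$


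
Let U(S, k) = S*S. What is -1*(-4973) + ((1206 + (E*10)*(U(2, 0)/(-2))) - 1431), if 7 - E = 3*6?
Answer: 4968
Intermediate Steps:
E = -11 (E = 7 - 3*6 = 7 - 1*18 = 7 - 18 = -11)
U(S, k) = S²
-1*(-4973) + ((1206 + (E*10)*(U(2, 0)/(-2))) - 1431) = -1*(-4973) + ((1206 + (-11*10)*(2²/(-2))) - 1431) = 4973 + ((1206 - 440*(-1)/2) - 1431) = 4973 + ((1206 - 110*(-2)) - 1431) = 4973 + ((1206 + 220) - 1431) = 4973 + (1426 - 1431) = 4973 - 5 = 4968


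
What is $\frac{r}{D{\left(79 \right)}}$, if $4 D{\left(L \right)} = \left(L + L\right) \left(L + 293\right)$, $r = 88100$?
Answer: $\frac{44050}{7347} \approx 5.9956$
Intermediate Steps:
$D{\left(L \right)} = \frac{L \left(293 + L\right)}{2}$ ($D{\left(L \right)} = \frac{\left(L + L\right) \left(L + 293\right)}{4} = \frac{2 L \left(293 + L\right)}{4} = \frac{L \left(293 + L\right)}{2}$)
$\frac{r}{D{\left(79 \right)}} = \frac{88100}{\frac{1}{2} \cdot 79 \left(293 + 79\right)} = \frac{88100}{\frac{1}{2} \cdot 79 \cdot 372} = \frac{88100}{14694} = 88100 \cdot \frac{1}{14694} = \frac{44050}{7347}$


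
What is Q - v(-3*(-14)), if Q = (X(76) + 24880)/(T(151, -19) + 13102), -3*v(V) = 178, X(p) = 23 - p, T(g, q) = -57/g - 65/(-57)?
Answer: 20715093407/338326440 ≈ 61.228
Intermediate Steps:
T(g, q) = 65/57 - 57/g (T(g, q) = -57/g - 65*(-1/57) = -57/g + 65/57 = 65/57 - 57/g)
v(V) = -178/3 (v(V) = -⅓*178 = -178/3)
Q = 213685989/112775480 (Q = ((23 - 1*76) + 24880)/((65/57 - 57/151) + 13102) = ((23 - 76) + 24880)/((65/57 - 57*1/151) + 13102) = (-53 + 24880)/((65/57 - 57/151) + 13102) = 24827/(6566/8607 + 13102) = 24827/(112775480/8607) = 24827*(8607/112775480) = 213685989/112775480 ≈ 1.8948)
Q - v(-3*(-14)) = 213685989/112775480 - 1*(-178/3) = 213685989/112775480 + 178/3 = 20715093407/338326440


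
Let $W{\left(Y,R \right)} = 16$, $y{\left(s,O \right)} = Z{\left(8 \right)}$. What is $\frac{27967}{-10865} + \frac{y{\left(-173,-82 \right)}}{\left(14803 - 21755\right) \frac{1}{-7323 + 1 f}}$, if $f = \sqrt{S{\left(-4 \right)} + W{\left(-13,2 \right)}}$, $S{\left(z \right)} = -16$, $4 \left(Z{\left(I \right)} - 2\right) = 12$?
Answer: $\frac{203395391}{75533480} \approx 2.6928$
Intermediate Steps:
$Z{\left(I \right)} = 5$ ($Z{\left(I \right)} = 2 + \frac{1}{4} \cdot 12 = 2 + 3 = 5$)
$y{\left(s,O \right)} = 5$
$f = 0$ ($f = \sqrt{-16 + 16} = \sqrt{0} = 0$)
$\frac{27967}{-10865} + \frac{y{\left(-173,-82 \right)}}{\left(14803 - 21755\right) \frac{1}{-7323 + 1 f}} = \frac{27967}{-10865} + \frac{5}{\left(14803 - 21755\right) \frac{1}{-7323 + 1 \cdot 0}} = 27967 \left(- \frac{1}{10865}\right) + \frac{5}{\left(-6952\right) \frac{1}{-7323 + 0}} = - \frac{27967}{10865} + \frac{5}{\left(-6952\right) \frac{1}{-7323}} = - \frac{27967}{10865} + \frac{5}{\left(-6952\right) \left(- \frac{1}{7323}\right)} = - \frac{27967}{10865} + \frac{5}{\frac{6952}{7323}} = - \frac{27967}{10865} + 5 \cdot \frac{7323}{6952} = - \frac{27967}{10865} + \frac{36615}{6952} = \frac{203395391}{75533480}$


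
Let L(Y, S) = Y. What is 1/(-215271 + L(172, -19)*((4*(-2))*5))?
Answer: -1/222151 ≈ -4.5014e-6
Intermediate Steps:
1/(-215271 + L(172, -19)*((4*(-2))*5)) = 1/(-215271 + 172*((4*(-2))*5)) = 1/(-215271 + 172*(-8*5)) = 1/(-215271 + 172*(-40)) = 1/(-215271 - 6880) = 1/(-222151) = -1/222151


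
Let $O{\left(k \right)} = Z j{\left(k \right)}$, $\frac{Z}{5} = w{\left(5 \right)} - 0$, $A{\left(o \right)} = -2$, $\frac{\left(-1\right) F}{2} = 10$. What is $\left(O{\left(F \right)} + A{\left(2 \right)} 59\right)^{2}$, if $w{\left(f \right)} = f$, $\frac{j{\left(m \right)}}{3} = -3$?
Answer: $117649$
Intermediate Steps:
$F = -20$ ($F = \left(-2\right) 10 = -20$)
$j{\left(m \right)} = -9$ ($j{\left(m \right)} = 3 \left(-3\right) = -9$)
$Z = 25$ ($Z = 5 \left(5 - 0\right) = 5 \left(5 + 0\right) = 5 \cdot 5 = 25$)
$O{\left(k \right)} = -225$ ($O{\left(k \right)} = 25 \left(-9\right) = -225$)
$\left(O{\left(F \right)} + A{\left(2 \right)} 59\right)^{2} = \left(-225 - 118\right)^{2} = \left(-343\right)^{2} = 117649$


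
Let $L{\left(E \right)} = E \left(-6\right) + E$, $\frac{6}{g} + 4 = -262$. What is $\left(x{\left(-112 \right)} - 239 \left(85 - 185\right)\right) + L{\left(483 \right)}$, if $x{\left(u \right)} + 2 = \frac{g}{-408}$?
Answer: $\frac{388584505}{18088} \approx 21483.0$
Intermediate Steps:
$g = - \frac{3}{133}$ ($g = \frac{6}{-4 - 262} = \frac{6}{-266} = 6 \left(- \frac{1}{266}\right) = - \frac{3}{133} \approx -0.022556$)
$L{\left(E \right)} = - 5 E$ ($L{\left(E \right)} = - 6 E + E = - 5 E$)
$x{\left(u \right)} = - \frac{36175}{18088}$ ($x{\left(u \right)} = -2 - \frac{3}{133 \left(-408\right)} = -2 - - \frac{1}{18088} = -2 + \frac{1}{18088} = - \frac{36175}{18088}$)
$\left(x{\left(-112 \right)} - 239 \left(85 - 185\right)\right) + L{\left(483 \right)} = \left(- \frac{36175}{18088} - 239 \left(85 - 185\right)\right) - 2415 = \left(- \frac{36175}{18088} - -23900\right) - 2415 = \left(- \frac{36175}{18088} + 23900\right) - 2415 = \frac{432267025}{18088} - 2415 = \frac{388584505}{18088}$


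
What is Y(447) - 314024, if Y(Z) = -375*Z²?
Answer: -75242399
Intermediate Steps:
Y(447) - 314024 = -375*447² - 314024 = -375*199809 - 314024 = -74928375 - 314024 = -75242399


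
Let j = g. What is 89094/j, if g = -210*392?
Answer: -14849/13720 ≈ -1.0823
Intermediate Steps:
g = -82320
j = -82320
89094/j = 89094/(-82320) = 89094*(-1/82320) = -14849/13720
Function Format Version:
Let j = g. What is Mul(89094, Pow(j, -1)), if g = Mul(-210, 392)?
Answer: Rational(-14849, 13720) ≈ -1.0823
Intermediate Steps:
g = -82320
j = -82320
Mul(89094, Pow(j, -1)) = Mul(89094, Pow(-82320, -1)) = Mul(89094, Rational(-1, 82320)) = Rational(-14849, 13720)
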